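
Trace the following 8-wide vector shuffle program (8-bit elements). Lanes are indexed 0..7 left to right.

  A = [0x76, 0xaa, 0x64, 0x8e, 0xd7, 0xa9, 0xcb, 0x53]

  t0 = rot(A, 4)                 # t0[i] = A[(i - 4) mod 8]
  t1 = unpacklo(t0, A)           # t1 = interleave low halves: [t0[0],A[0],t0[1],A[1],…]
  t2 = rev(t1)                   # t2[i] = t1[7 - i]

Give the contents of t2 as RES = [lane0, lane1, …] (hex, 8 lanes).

  t0: d7 a9 cb 53 76 aa 64 8e
  t1: d7 76 a9 aa cb 64 53 8e
  t2: 8e 53 64 cb aa a9 76 d7

RES = [ 0x8e  0x53  0x64  0xcb  0xaa  0xa9  0x76  0xd7 ]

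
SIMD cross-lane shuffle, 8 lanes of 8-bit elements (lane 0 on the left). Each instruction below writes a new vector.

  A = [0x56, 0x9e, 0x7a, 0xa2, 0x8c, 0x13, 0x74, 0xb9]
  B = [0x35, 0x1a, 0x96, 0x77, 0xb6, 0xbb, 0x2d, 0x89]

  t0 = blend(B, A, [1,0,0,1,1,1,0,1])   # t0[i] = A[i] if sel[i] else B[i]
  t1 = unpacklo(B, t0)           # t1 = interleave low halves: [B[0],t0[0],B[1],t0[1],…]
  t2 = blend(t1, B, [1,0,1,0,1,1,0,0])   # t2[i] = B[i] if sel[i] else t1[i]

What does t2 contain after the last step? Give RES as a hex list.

  t0: 56 1a 96 a2 8c 13 2d b9
  t1: 35 56 1a 1a 96 96 77 a2
  t2: 35 56 96 1a b6 bb 77 a2

RES = [0x35, 0x56, 0x96, 0x1a, 0xb6, 0xbb, 0x77, 0xa2]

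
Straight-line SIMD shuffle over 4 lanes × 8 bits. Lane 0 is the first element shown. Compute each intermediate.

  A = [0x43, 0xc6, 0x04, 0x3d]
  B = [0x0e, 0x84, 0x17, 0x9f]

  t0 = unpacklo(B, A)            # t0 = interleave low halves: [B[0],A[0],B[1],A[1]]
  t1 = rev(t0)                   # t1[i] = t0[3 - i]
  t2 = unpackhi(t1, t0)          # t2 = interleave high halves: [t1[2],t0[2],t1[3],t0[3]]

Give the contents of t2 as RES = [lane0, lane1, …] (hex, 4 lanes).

RES = [0x43, 0x84, 0x0e, 0xc6]

  t0: 0e 43 84 c6
  t1: c6 84 43 0e
  t2: 43 84 0e c6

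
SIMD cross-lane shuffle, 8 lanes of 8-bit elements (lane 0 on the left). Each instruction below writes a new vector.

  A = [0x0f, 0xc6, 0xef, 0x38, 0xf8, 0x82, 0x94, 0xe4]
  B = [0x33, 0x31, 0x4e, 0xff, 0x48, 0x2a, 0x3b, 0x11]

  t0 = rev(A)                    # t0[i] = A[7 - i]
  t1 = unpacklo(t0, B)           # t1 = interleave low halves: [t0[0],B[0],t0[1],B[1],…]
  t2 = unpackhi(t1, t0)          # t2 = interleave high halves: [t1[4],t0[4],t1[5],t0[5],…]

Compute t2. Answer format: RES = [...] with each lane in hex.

RES = [0x82, 0x38, 0x4e, 0xef, 0xf8, 0xc6, 0xff, 0x0f]

→ t0 |e4|94|82|f8|38|ef|c6|0f|
→ t1 |e4|33|94|31|82|4e|f8|ff|
→ t2 |82|38|4e|ef|f8|c6|ff|0f|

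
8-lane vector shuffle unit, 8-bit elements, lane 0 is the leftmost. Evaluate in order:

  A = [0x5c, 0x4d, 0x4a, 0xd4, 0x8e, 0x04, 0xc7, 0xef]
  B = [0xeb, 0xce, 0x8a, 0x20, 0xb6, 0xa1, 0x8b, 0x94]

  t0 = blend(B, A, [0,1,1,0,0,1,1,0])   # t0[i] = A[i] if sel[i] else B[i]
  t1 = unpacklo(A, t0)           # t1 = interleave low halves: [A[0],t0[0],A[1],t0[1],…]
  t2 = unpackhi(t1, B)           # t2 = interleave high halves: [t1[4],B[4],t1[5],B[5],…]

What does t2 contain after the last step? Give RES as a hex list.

RES = [0x4a, 0xb6, 0x4a, 0xa1, 0xd4, 0x8b, 0x20, 0x94]

→ t0 |eb|4d|4a|20|b6|04|c7|94|
→ t1 |5c|eb|4d|4d|4a|4a|d4|20|
→ t2 |4a|b6|4a|a1|d4|8b|20|94|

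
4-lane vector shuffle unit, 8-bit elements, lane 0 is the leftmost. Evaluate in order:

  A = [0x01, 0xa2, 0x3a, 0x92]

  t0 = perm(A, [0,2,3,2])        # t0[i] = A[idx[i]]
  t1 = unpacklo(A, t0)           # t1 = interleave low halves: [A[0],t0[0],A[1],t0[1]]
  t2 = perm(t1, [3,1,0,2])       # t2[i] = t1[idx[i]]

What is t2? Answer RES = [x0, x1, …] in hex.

RES = [ 0x3a  0x01  0x01  0xa2 ]

t0 = [0x01, 0x3a, 0x92, 0x3a]
t1 = [0x01, 0x01, 0xa2, 0x3a]
t2 = [0x3a, 0x01, 0x01, 0xa2]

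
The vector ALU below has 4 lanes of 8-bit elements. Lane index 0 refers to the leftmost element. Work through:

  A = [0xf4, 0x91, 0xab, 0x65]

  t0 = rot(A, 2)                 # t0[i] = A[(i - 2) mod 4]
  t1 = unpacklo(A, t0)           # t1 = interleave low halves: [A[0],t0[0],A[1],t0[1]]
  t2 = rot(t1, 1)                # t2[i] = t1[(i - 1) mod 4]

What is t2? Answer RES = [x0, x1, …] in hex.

RES = [0x65, 0xf4, 0xab, 0x91]

t0 = [0xab, 0x65, 0xf4, 0x91]
t1 = [0xf4, 0xab, 0x91, 0x65]
t2 = [0x65, 0xf4, 0xab, 0x91]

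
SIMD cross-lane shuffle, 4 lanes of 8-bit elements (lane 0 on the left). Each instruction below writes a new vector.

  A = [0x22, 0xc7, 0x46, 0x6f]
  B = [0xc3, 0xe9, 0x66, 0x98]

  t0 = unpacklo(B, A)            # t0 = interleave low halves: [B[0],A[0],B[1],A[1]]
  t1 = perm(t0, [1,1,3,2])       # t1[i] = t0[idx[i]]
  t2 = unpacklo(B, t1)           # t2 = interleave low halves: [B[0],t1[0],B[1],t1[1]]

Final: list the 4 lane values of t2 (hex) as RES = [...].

RES = [0xc3, 0x22, 0xe9, 0x22]

→ t0 |c3|22|e9|c7|
→ t1 |22|22|c7|e9|
→ t2 |c3|22|e9|22|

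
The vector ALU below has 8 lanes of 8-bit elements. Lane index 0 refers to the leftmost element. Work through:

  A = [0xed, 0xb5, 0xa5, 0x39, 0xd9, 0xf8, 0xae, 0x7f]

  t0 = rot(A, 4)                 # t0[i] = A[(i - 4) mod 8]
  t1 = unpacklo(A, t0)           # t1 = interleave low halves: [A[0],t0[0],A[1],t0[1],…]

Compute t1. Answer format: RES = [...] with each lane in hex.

RES = [ 0xed  0xd9  0xb5  0xf8  0xa5  0xae  0x39  0x7f ]

  t0: d9 f8 ae 7f ed b5 a5 39
  t1: ed d9 b5 f8 a5 ae 39 7f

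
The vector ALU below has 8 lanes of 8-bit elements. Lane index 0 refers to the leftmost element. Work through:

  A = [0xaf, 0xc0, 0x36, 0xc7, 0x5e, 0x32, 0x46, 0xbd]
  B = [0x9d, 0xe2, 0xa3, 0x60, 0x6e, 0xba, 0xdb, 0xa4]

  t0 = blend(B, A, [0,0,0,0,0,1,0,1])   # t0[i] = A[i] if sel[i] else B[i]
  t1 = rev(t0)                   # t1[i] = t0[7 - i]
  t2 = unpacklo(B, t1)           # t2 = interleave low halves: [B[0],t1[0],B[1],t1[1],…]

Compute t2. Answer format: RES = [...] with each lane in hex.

  t0: 9d e2 a3 60 6e 32 db bd
  t1: bd db 32 6e 60 a3 e2 9d
  t2: 9d bd e2 db a3 32 60 6e

RES = [0x9d, 0xbd, 0xe2, 0xdb, 0xa3, 0x32, 0x60, 0x6e]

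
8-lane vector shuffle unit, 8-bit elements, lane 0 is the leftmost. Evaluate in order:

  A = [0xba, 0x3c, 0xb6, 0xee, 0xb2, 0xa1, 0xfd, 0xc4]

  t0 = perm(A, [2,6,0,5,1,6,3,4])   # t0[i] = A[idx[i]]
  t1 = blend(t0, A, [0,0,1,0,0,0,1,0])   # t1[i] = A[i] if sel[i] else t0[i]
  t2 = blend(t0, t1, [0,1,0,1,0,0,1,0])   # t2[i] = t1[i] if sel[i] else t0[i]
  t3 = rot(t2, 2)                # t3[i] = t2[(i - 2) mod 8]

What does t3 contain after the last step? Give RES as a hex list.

  t0: b6 fd ba a1 3c fd ee b2
  t1: b6 fd b6 a1 3c fd fd b2
  t2: b6 fd ba a1 3c fd fd b2
  t3: fd b2 b6 fd ba a1 3c fd

RES = [ 0xfd  0xb2  0xb6  0xfd  0xba  0xa1  0x3c  0xfd ]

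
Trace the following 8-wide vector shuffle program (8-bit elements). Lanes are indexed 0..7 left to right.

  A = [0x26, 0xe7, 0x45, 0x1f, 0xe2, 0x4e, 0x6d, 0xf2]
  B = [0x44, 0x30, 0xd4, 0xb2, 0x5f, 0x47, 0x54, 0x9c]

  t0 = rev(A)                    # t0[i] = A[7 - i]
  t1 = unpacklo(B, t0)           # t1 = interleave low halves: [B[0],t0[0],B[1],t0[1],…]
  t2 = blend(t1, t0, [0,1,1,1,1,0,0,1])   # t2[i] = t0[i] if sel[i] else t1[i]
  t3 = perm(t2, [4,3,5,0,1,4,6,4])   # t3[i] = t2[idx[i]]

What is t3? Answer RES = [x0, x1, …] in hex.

RES = [0x1f, 0xe2, 0x4e, 0x44, 0x6d, 0x1f, 0xb2, 0x1f]

  t0: f2 6d 4e e2 1f 45 e7 26
  t1: 44 f2 30 6d d4 4e b2 e2
  t2: 44 6d 4e e2 1f 4e b2 26
  t3: 1f e2 4e 44 6d 1f b2 1f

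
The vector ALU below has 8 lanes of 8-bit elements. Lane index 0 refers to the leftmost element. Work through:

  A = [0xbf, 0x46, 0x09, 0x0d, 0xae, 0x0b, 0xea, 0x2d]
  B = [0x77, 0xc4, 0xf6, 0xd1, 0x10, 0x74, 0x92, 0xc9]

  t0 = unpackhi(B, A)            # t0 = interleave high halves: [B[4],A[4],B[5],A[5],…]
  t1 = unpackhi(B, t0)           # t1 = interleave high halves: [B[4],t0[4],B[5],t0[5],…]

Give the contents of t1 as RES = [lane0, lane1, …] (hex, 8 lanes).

RES = [0x10, 0x92, 0x74, 0xea, 0x92, 0xc9, 0xc9, 0x2d]

→ t0 |10|ae|74|0b|92|ea|c9|2d|
→ t1 |10|92|74|ea|92|c9|c9|2d|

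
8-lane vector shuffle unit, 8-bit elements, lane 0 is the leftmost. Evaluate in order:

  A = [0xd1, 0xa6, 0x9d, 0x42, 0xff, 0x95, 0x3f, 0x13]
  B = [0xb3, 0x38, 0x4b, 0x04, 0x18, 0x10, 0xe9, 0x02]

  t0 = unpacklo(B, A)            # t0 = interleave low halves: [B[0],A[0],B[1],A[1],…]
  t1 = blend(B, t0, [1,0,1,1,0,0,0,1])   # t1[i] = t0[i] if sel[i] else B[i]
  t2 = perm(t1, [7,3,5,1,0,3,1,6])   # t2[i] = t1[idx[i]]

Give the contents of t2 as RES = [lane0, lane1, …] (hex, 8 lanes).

RES = [0x42, 0xa6, 0x10, 0x38, 0xb3, 0xa6, 0x38, 0xe9]

t0 = [0xb3, 0xd1, 0x38, 0xa6, 0x4b, 0x9d, 0x04, 0x42]
t1 = [0xb3, 0x38, 0x38, 0xa6, 0x18, 0x10, 0xe9, 0x42]
t2 = [0x42, 0xa6, 0x10, 0x38, 0xb3, 0xa6, 0x38, 0xe9]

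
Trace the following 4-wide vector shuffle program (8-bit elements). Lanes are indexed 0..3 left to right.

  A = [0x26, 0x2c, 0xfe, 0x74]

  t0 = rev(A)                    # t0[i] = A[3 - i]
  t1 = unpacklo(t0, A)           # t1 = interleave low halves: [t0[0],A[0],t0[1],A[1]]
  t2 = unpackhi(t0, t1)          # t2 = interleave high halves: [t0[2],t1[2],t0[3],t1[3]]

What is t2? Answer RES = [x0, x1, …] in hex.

RES = [0x2c, 0xfe, 0x26, 0x2c]

t0 = [0x74, 0xfe, 0x2c, 0x26]
t1 = [0x74, 0x26, 0xfe, 0x2c]
t2 = [0x2c, 0xfe, 0x26, 0x2c]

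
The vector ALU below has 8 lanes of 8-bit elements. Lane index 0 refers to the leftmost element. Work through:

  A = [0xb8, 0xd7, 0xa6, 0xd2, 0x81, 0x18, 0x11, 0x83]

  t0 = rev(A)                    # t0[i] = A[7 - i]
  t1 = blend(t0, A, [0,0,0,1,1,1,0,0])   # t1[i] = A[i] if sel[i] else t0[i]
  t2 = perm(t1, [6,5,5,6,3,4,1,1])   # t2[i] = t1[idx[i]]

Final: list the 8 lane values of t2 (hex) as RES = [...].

RES = [0xd7, 0x18, 0x18, 0xd7, 0xd2, 0x81, 0x11, 0x11]

→ t0 |83|11|18|81|d2|a6|d7|b8|
→ t1 |83|11|18|d2|81|18|d7|b8|
→ t2 |d7|18|18|d7|d2|81|11|11|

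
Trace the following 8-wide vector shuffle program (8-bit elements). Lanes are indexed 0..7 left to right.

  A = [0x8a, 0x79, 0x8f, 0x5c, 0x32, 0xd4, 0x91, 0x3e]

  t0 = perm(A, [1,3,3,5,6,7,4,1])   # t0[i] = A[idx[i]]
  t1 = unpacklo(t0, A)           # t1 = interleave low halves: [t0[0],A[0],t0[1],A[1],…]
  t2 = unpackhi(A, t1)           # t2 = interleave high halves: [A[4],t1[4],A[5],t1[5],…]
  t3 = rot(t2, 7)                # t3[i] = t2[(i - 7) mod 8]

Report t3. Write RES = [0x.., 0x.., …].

RES = [0x5c, 0xd4, 0x8f, 0x91, 0xd4, 0x3e, 0x5c, 0x32]

  t0: 79 5c 5c d4 91 3e 32 79
  t1: 79 8a 5c 79 5c 8f d4 5c
  t2: 32 5c d4 8f 91 d4 3e 5c
  t3: 5c d4 8f 91 d4 3e 5c 32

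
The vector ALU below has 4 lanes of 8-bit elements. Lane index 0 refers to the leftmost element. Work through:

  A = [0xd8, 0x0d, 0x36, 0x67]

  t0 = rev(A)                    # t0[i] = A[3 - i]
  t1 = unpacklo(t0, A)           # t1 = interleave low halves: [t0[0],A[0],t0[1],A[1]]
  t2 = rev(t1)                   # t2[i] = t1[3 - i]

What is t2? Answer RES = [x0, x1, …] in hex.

RES = [ 0x0d  0x36  0xd8  0x67 ]

→ t0 |67|36|0d|d8|
→ t1 |67|d8|36|0d|
→ t2 |0d|36|d8|67|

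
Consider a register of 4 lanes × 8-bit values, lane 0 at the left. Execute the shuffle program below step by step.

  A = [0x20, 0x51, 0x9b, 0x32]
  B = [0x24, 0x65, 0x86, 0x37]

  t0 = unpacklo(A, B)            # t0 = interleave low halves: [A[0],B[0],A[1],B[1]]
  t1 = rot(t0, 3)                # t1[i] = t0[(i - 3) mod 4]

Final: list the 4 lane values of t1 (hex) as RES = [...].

RES = [0x24, 0x51, 0x65, 0x20]

  t0: 20 24 51 65
  t1: 24 51 65 20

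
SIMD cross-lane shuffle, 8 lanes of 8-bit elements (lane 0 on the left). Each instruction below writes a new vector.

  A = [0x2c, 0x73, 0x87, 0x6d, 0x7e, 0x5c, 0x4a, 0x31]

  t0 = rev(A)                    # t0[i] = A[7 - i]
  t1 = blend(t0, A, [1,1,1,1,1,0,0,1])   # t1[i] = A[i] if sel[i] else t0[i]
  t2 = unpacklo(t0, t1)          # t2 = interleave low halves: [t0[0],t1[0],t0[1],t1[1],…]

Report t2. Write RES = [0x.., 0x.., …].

  t0: 31 4a 5c 7e 6d 87 73 2c
  t1: 2c 73 87 6d 7e 87 73 31
  t2: 31 2c 4a 73 5c 87 7e 6d

RES = [0x31, 0x2c, 0x4a, 0x73, 0x5c, 0x87, 0x7e, 0x6d]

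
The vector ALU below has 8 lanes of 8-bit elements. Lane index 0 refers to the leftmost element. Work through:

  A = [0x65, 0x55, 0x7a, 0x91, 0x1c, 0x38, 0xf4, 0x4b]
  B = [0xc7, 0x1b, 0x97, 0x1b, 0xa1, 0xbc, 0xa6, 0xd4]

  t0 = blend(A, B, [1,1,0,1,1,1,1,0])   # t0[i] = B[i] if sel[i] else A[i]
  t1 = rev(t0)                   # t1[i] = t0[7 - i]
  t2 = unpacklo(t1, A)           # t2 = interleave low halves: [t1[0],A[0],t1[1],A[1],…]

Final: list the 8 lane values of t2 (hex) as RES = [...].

  t0: c7 1b 7a 1b a1 bc a6 4b
  t1: 4b a6 bc a1 1b 7a 1b c7
  t2: 4b 65 a6 55 bc 7a a1 91

RES = [ 0x4b  0x65  0xa6  0x55  0xbc  0x7a  0xa1  0x91 ]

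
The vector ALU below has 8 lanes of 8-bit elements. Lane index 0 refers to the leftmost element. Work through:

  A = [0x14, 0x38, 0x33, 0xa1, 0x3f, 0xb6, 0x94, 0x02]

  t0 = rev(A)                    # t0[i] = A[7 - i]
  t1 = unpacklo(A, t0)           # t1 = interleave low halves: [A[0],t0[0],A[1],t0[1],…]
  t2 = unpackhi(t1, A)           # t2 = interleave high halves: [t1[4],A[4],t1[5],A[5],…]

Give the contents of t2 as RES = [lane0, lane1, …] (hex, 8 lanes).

RES = [ 0x33  0x3f  0xb6  0xb6  0xa1  0x94  0x3f  0x02 ]

  t0: 02 94 b6 3f a1 33 38 14
  t1: 14 02 38 94 33 b6 a1 3f
  t2: 33 3f b6 b6 a1 94 3f 02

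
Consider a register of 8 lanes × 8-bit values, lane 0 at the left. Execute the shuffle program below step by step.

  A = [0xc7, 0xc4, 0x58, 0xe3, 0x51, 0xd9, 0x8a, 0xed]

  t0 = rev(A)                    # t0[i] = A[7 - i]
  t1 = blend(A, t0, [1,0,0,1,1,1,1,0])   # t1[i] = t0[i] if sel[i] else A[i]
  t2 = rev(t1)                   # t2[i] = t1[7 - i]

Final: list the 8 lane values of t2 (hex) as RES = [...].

RES = [ 0xed  0xc4  0x58  0xe3  0x51  0x58  0xc4  0xed ]

  t0: ed 8a d9 51 e3 58 c4 c7
  t1: ed c4 58 51 e3 58 c4 ed
  t2: ed c4 58 e3 51 58 c4 ed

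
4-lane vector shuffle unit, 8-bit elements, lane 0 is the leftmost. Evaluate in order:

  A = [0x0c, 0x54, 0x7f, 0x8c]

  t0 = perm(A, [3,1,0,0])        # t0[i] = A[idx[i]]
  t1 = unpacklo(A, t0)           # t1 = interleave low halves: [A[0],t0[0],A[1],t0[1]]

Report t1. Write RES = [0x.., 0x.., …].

t0 = [0x8c, 0x54, 0x0c, 0x0c]
t1 = [0x0c, 0x8c, 0x54, 0x54]

RES = [ 0x0c  0x8c  0x54  0x54 ]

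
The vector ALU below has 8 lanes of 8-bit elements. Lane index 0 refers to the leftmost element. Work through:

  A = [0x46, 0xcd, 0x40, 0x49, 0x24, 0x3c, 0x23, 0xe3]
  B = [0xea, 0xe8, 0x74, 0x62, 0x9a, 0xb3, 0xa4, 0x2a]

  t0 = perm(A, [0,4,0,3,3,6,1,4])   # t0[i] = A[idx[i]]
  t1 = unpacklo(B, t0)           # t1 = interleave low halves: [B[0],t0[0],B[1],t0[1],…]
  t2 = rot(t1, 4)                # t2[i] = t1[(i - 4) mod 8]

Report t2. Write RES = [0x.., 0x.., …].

RES = [0x74, 0x46, 0x62, 0x49, 0xea, 0x46, 0xe8, 0x24]

→ t0 |46|24|46|49|49|23|cd|24|
→ t1 |ea|46|e8|24|74|46|62|49|
→ t2 |74|46|62|49|ea|46|e8|24|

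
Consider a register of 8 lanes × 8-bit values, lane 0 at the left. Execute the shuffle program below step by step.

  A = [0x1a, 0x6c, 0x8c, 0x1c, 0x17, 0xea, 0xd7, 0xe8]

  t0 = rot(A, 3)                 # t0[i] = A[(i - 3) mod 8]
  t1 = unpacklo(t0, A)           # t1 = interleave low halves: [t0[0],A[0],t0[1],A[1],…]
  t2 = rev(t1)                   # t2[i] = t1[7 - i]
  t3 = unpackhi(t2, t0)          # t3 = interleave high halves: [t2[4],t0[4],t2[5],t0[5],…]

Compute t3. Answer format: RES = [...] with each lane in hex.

RES = [ 0x6c  0x6c  0xd7  0x8c  0x1a  0x1c  0xea  0x17 ]

  t0: ea d7 e8 1a 6c 8c 1c 17
  t1: ea 1a d7 6c e8 8c 1a 1c
  t2: 1c 1a 8c e8 6c d7 1a ea
  t3: 6c 6c d7 8c 1a 1c ea 17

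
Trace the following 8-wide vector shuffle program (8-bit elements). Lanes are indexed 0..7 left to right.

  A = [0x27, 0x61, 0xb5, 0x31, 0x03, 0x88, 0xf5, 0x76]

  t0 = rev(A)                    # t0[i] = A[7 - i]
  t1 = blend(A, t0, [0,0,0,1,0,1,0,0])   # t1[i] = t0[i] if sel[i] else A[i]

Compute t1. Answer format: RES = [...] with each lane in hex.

  t0: 76 f5 88 03 31 b5 61 27
  t1: 27 61 b5 03 03 b5 f5 76

RES = [ 0x27  0x61  0xb5  0x03  0x03  0xb5  0xf5  0x76 ]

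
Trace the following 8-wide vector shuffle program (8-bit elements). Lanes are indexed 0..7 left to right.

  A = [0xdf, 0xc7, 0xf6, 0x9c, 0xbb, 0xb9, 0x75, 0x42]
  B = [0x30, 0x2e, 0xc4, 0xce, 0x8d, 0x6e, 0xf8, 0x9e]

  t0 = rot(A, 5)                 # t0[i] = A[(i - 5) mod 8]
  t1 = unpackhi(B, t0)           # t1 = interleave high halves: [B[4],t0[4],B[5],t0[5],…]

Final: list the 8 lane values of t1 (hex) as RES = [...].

  t0: 9c bb b9 75 42 df c7 f6
  t1: 8d 42 6e df f8 c7 9e f6

RES = [0x8d, 0x42, 0x6e, 0xdf, 0xf8, 0xc7, 0x9e, 0xf6]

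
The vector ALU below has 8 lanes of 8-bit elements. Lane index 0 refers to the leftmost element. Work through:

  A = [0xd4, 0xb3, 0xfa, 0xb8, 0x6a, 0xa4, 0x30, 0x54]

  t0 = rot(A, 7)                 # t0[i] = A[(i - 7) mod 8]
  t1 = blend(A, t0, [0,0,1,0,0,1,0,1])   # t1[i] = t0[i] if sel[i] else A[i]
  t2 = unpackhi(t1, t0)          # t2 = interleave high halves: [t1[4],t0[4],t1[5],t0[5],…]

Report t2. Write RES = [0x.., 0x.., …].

RES = [0x6a, 0xa4, 0x30, 0x30, 0x30, 0x54, 0xd4, 0xd4]

  t0: b3 fa b8 6a a4 30 54 d4
  t1: d4 b3 b8 b8 6a 30 30 d4
  t2: 6a a4 30 30 30 54 d4 d4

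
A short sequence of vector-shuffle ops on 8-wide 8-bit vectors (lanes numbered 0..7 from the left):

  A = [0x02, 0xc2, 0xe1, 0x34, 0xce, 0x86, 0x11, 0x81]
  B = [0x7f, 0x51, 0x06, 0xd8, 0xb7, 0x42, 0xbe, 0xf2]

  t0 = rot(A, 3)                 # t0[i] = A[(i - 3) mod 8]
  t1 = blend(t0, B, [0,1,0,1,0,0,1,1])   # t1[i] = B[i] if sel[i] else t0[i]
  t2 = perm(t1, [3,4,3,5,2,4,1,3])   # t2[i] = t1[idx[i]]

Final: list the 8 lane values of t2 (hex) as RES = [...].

RES = [0xd8, 0xc2, 0xd8, 0xe1, 0x81, 0xc2, 0x51, 0xd8]

  t0: 86 11 81 02 c2 e1 34 ce
  t1: 86 51 81 d8 c2 e1 be f2
  t2: d8 c2 d8 e1 81 c2 51 d8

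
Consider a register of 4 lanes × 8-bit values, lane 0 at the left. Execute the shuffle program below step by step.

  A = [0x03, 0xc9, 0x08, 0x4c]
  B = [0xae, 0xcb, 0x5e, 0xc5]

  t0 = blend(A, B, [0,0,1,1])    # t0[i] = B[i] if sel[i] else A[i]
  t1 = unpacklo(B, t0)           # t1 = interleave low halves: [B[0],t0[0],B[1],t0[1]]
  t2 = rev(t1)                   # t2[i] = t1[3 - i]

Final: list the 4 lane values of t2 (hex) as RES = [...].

t0 = [0x03, 0xc9, 0x5e, 0xc5]
t1 = [0xae, 0x03, 0xcb, 0xc9]
t2 = [0xc9, 0xcb, 0x03, 0xae]

RES = [0xc9, 0xcb, 0x03, 0xae]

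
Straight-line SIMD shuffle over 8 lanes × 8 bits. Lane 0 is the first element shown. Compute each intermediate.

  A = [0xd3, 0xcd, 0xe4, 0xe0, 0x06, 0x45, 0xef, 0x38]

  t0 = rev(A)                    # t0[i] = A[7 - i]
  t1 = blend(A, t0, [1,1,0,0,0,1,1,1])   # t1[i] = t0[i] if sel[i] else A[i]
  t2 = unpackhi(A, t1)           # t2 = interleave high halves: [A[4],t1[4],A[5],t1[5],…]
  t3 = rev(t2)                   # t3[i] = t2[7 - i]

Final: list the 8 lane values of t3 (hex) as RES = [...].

RES = [0xd3, 0x38, 0xcd, 0xef, 0xe4, 0x45, 0x06, 0x06]

t0 = [0x38, 0xef, 0x45, 0x06, 0xe0, 0xe4, 0xcd, 0xd3]
t1 = [0x38, 0xef, 0xe4, 0xe0, 0x06, 0xe4, 0xcd, 0xd3]
t2 = [0x06, 0x06, 0x45, 0xe4, 0xef, 0xcd, 0x38, 0xd3]
t3 = [0xd3, 0x38, 0xcd, 0xef, 0xe4, 0x45, 0x06, 0x06]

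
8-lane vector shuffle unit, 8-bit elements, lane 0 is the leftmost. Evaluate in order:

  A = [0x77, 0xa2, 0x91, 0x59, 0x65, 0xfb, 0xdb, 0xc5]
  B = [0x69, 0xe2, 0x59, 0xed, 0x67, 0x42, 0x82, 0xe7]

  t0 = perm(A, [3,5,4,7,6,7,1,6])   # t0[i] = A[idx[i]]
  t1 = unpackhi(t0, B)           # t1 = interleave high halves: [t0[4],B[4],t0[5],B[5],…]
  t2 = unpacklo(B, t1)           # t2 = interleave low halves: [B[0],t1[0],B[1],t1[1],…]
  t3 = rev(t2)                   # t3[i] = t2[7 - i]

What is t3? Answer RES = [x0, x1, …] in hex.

t0 = [0x59, 0xfb, 0x65, 0xc5, 0xdb, 0xc5, 0xa2, 0xdb]
t1 = [0xdb, 0x67, 0xc5, 0x42, 0xa2, 0x82, 0xdb, 0xe7]
t2 = [0x69, 0xdb, 0xe2, 0x67, 0x59, 0xc5, 0xed, 0x42]
t3 = [0x42, 0xed, 0xc5, 0x59, 0x67, 0xe2, 0xdb, 0x69]

RES = [0x42, 0xed, 0xc5, 0x59, 0x67, 0xe2, 0xdb, 0x69]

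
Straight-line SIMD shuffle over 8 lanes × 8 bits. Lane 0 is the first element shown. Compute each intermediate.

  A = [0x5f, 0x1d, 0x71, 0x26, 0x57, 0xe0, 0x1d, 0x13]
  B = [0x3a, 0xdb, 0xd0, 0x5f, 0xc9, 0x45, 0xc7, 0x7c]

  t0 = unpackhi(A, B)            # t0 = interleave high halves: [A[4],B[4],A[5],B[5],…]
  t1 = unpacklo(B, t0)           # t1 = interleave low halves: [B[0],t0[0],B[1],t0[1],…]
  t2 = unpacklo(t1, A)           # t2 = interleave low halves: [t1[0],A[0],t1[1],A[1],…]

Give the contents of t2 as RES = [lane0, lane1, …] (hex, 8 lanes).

→ t0 |57|c9|e0|45|1d|c7|13|7c|
→ t1 |3a|57|db|c9|d0|e0|5f|45|
→ t2 |3a|5f|57|1d|db|71|c9|26|

RES = [0x3a, 0x5f, 0x57, 0x1d, 0xdb, 0x71, 0xc9, 0x26]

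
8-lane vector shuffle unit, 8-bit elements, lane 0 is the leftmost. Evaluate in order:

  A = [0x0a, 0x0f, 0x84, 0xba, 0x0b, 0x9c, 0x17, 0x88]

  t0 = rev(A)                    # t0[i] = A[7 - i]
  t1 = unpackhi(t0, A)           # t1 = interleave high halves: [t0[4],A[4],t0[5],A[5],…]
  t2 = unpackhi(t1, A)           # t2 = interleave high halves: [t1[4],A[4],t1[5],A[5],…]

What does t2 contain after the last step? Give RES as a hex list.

→ t0 |88|17|9c|0b|ba|84|0f|0a|
→ t1 |ba|0b|84|9c|0f|17|0a|88|
→ t2 |0f|0b|17|9c|0a|17|88|88|

RES = [0x0f, 0x0b, 0x17, 0x9c, 0x0a, 0x17, 0x88, 0x88]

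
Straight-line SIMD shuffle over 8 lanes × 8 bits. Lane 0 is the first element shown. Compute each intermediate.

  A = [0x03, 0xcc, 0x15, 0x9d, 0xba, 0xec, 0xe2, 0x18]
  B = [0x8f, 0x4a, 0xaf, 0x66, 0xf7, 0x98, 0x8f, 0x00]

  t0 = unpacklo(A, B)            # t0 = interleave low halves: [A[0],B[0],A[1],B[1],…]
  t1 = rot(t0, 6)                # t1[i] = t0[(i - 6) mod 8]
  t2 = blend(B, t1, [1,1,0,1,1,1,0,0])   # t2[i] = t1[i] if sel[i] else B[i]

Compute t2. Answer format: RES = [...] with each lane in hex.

RES = [ 0xcc  0x4a  0xaf  0xaf  0x9d  0x66  0x8f  0x00 ]

t0 = [0x03, 0x8f, 0xcc, 0x4a, 0x15, 0xaf, 0x9d, 0x66]
t1 = [0xcc, 0x4a, 0x15, 0xaf, 0x9d, 0x66, 0x03, 0x8f]
t2 = [0xcc, 0x4a, 0xaf, 0xaf, 0x9d, 0x66, 0x8f, 0x00]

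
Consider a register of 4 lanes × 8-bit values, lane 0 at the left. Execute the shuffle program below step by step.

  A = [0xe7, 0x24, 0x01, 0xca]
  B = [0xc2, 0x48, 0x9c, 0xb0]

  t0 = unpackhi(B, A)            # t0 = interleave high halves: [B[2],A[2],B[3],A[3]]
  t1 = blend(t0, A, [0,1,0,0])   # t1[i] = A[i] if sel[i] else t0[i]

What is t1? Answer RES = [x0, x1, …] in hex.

RES = [ 0x9c  0x24  0xb0  0xca ]

t0 = [0x9c, 0x01, 0xb0, 0xca]
t1 = [0x9c, 0x24, 0xb0, 0xca]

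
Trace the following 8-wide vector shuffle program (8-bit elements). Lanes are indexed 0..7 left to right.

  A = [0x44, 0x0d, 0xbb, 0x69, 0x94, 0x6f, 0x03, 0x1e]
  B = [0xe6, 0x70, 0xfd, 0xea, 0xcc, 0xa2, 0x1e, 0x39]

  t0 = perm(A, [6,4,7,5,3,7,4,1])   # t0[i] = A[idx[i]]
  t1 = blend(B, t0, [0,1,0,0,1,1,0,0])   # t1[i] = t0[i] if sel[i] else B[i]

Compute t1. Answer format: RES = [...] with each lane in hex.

RES = [0xe6, 0x94, 0xfd, 0xea, 0x69, 0x1e, 0x1e, 0x39]

→ t0 |03|94|1e|6f|69|1e|94|0d|
→ t1 |e6|94|fd|ea|69|1e|1e|39|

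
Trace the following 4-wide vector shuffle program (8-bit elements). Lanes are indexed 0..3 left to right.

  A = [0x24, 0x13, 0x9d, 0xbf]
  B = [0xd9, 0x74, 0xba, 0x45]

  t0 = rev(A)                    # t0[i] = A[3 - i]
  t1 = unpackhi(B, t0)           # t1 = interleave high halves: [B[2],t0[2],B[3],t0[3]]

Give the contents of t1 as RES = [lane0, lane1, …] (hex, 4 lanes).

RES = [ 0xba  0x13  0x45  0x24 ]

→ t0 |bf|9d|13|24|
→ t1 |ba|13|45|24|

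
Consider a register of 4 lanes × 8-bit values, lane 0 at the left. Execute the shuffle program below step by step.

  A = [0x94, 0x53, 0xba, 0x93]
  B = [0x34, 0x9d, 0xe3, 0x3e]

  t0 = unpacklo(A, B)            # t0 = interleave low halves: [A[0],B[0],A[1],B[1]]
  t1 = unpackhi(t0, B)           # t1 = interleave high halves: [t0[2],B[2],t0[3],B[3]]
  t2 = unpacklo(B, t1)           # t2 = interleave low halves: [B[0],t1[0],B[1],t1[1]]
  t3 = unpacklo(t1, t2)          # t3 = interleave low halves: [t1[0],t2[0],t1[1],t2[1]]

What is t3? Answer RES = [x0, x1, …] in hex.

RES = [ 0x53  0x34  0xe3  0x53 ]

t0 = [0x94, 0x34, 0x53, 0x9d]
t1 = [0x53, 0xe3, 0x9d, 0x3e]
t2 = [0x34, 0x53, 0x9d, 0xe3]
t3 = [0x53, 0x34, 0xe3, 0x53]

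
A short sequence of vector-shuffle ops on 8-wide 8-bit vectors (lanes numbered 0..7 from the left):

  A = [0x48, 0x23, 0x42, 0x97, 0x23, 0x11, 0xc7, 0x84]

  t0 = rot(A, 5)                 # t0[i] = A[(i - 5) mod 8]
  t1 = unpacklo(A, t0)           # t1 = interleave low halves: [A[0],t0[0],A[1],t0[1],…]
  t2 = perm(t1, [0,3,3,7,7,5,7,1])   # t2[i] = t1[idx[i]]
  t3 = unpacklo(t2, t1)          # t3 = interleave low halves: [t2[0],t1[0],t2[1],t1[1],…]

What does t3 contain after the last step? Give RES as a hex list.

RES = [0x48, 0x48, 0x23, 0x97, 0x23, 0x23, 0xc7, 0x23]

  t0: 97 23 11 c7 84 48 23 42
  t1: 48 97 23 23 42 11 97 c7
  t2: 48 23 23 c7 c7 11 c7 97
  t3: 48 48 23 97 23 23 c7 23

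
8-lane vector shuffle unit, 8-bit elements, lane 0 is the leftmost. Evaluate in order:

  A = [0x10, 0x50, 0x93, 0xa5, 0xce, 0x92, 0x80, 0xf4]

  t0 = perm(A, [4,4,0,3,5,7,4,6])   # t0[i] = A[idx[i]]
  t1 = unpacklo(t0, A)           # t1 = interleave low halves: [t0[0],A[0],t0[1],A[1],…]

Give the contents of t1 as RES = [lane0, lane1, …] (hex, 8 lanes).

RES = [ 0xce  0x10  0xce  0x50  0x10  0x93  0xa5  0xa5 ]

  t0: ce ce 10 a5 92 f4 ce 80
  t1: ce 10 ce 50 10 93 a5 a5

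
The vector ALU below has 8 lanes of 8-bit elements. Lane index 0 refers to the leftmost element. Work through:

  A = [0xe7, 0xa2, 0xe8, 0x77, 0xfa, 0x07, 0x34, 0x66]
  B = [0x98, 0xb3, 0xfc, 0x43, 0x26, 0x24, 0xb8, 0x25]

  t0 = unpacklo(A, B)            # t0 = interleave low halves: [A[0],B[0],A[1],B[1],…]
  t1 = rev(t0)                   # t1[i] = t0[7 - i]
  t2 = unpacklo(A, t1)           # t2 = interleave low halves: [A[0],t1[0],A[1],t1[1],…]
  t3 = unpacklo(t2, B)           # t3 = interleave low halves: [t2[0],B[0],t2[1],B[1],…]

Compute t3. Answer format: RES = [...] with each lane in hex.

RES = [0xe7, 0x98, 0x43, 0xb3, 0xa2, 0xfc, 0x77, 0x43]

t0 = [0xe7, 0x98, 0xa2, 0xb3, 0xe8, 0xfc, 0x77, 0x43]
t1 = [0x43, 0x77, 0xfc, 0xe8, 0xb3, 0xa2, 0x98, 0xe7]
t2 = [0xe7, 0x43, 0xa2, 0x77, 0xe8, 0xfc, 0x77, 0xe8]
t3 = [0xe7, 0x98, 0x43, 0xb3, 0xa2, 0xfc, 0x77, 0x43]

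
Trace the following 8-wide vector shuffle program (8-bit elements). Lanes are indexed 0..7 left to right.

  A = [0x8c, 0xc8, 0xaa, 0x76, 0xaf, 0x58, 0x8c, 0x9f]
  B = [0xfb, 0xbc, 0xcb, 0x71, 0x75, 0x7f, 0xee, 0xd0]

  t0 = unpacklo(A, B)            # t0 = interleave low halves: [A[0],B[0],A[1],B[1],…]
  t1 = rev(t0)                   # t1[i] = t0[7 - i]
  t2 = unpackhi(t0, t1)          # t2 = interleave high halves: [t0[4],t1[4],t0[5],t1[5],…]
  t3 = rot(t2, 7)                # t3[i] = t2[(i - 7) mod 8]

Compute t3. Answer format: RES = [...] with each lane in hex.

t0 = [0x8c, 0xfb, 0xc8, 0xbc, 0xaa, 0xcb, 0x76, 0x71]
t1 = [0x71, 0x76, 0xcb, 0xaa, 0xbc, 0xc8, 0xfb, 0x8c]
t2 = [0xaa, 0xbc, 0xcb, 0xc8, 0x76, 0xfb, 0x71, 0x8c]
t3 = [0xbc, 0xcb, 0xc8, 0x76, 0xfb, 0x71, 0x8c, 0xaa]

RES = [0xbc, 0xcb, 0xc8, 0x76, 0xfb, 0x71, 0x8c, 0xaa]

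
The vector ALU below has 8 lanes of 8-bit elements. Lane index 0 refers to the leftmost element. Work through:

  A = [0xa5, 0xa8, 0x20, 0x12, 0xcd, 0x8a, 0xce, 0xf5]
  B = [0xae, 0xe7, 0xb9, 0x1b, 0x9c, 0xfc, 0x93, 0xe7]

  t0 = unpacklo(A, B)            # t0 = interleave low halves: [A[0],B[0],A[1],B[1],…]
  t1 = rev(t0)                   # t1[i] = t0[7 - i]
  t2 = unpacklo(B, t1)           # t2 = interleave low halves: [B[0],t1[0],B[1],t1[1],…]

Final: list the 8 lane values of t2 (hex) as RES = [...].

→ t0 |a5|ae|a8|e7|20|b9|12|1b|
→ t1 |1b|12|b9|20|e7|a8|ae|a5|
→ t2 |ae|1b|e7|12|b9|b9|1b|20|

RES = [0xae, 0x1b, 0xe7, 0x12, 0xb9, 0xb9, 0x1b, 0x20]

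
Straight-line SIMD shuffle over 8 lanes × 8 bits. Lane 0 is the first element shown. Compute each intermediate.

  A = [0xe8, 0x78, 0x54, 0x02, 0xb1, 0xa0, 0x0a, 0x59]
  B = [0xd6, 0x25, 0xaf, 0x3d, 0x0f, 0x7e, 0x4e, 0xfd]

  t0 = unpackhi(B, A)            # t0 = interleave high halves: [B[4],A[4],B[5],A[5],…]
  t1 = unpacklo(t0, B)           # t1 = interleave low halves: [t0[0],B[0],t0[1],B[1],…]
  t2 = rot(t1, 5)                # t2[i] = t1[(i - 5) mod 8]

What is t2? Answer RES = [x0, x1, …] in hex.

→ t0 |0f|b1|7e|a0|4e|0a|fd|59|
→ t1 |0f|d6|b1|25|7e|af|a0|3d|
→ t2 |25|7e|af|a0|3d|0f|d6|b1|

RES = [0x25, 0x7e, 0xaf, 0xa0, 0x3d, 0x0f, 0xd6, 0xb1]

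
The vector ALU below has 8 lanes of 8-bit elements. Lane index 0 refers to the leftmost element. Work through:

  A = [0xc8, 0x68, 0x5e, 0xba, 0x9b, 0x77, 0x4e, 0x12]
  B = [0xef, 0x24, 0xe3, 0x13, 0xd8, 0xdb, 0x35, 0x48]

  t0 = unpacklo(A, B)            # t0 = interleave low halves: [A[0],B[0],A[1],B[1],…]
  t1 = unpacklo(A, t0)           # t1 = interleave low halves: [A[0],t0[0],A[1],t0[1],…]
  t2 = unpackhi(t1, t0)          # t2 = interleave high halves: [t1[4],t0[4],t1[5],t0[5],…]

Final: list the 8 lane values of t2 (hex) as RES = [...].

RES = [ 0x5e  0x5e  0x68  0xe3  0xba  0xba  0x24  0x13 ]

  t0: c8 ef 68 24 5e e3 ba 13
  t1: c8 c8 68 ef 5e 68 ba 24
  t2: 5e 5e 68 e3 ba ba 24 13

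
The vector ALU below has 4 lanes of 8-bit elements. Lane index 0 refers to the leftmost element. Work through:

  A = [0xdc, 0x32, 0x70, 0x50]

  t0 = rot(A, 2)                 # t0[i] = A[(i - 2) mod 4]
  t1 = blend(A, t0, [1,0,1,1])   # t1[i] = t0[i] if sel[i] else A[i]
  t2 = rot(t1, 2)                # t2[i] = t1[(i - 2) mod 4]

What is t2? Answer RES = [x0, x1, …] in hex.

  t0: 70 50 dc 32
  t1: 70 32 dc 32
  t2: dc 32 70 32

RES = [ 0xdc  0x32  0x70  0x32 ]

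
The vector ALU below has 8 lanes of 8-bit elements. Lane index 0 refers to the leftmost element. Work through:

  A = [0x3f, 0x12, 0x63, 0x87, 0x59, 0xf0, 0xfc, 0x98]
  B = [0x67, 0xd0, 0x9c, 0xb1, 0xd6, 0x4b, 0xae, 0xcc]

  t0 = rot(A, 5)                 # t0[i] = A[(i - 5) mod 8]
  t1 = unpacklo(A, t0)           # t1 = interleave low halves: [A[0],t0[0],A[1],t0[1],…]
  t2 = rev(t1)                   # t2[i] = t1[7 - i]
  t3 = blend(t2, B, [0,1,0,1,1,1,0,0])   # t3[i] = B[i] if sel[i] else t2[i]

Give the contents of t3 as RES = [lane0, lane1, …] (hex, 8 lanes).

t0 = [0x87, 0x59, 0xf0, 0xfc, 0x98, 0x3f, 0x12, 0x63]
t1 = [0x3f, 0x87, 0x12, 0x59, 0x63, 0xf0, 0x87, 0xfc]
t2 = [0xfc, 0x87, 0xf0, 0x63, 0x59, 0x12, 0x87, 0x3f]
t3 = [0xfc, 0xd0, 0xf0, 0xb1, 0xd6, 0x4b, 0x87, 0x3f]

RES = [ 0xfc  0xd0  0xf0  0xb1  0xd6  0x4b  0x87  0x3f ]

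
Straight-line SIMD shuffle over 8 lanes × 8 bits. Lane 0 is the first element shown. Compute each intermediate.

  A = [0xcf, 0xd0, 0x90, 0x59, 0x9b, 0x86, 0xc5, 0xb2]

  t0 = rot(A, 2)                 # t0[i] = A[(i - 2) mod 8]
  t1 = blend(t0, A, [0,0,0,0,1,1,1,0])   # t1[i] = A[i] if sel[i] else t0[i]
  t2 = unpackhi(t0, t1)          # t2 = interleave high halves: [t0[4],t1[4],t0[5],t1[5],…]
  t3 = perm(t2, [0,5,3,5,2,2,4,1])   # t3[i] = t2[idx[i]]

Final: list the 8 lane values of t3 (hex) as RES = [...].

t0 = [0xc5, 0xb2, 0xcf, 0xd0, 0x90, 0x59, 0x9b, 0x86]
t1 = [0xc5, 0xb2, 0xcf, 0xd0, 0x9b, 0x86, 0xc5, 0x86]
t2 = [0x90, 0x9b, 0x59, 0x86, 0x9b, 0xc5, 0x86, 0x86]
t3 = [0x90, 0xc5, 0x86, 0xc5, 0x59, 0x59, 0x9b, 0x9b]

RES = [ 0x90  0xc5  0x86  0xc5  0x59  0x59  0x9b  0x9b ]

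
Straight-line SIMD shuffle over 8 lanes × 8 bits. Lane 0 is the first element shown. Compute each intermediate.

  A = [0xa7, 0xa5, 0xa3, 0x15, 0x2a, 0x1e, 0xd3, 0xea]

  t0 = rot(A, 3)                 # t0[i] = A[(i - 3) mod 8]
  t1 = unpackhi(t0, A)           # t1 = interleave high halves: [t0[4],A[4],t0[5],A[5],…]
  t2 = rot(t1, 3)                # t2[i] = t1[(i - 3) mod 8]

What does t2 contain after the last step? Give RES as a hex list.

RES = [ 0xd3  0x2a  0xea  0xa5  0x2a  0xa3  0x1e  0x15 ]

t0 = [0x1e, 0xd3, 0xea, 0xa7, 0xa5, 0xa3, 0x15, 0x2a]
t1 = [0xa5, 0x2a, 0xa3, 0x1e, 0x15, 0xd3, 0x2a, 0xea]
t2 = [0xd3, 0x2a, 0xea, 0xa5, 0x2a, 0xa3, 0x1e, 0x15]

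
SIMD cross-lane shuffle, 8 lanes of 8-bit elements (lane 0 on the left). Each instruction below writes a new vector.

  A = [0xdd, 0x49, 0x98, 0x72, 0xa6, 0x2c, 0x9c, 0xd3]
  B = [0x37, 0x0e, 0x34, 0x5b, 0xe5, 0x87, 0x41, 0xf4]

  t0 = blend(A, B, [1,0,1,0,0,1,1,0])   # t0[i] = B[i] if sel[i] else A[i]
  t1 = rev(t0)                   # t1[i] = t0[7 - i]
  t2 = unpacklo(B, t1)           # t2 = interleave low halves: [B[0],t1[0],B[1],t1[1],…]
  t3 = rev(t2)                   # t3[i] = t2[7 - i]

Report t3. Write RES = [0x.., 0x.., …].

RES = [ 0xa6  0x5b  0x87  0x34  0x41  0x0e  0xd3  0x37 ]

→ t0 |37|49|34|72|a6|87|41|d3|
→ t1 |d3|41|87|a6|72|34|49|37|
→ t2 |37|d3|0e|41|34|87|5b|a6|
→ t3 |a6|5b|87|34|41|0e|d3|37|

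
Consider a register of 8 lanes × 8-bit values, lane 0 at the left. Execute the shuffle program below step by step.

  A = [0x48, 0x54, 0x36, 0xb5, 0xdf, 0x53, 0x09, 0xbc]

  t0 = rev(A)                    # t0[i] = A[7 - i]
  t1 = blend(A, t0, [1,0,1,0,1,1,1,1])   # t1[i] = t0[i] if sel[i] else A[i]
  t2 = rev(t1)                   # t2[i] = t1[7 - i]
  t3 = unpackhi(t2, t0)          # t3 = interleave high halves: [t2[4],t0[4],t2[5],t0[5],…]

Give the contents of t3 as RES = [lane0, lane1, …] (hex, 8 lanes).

RES = [ 0xb5  0xb5  0x53  0x36  0x54  0x54  0xbc  0x48 ]

t0 = [0xbc, 0x09, 0x53, 0xdf, 0xb5, 0x36, 0x54, 0x48]
t1 = [0xbc, 0x54, 0x53, 0xb5, 0xb5, 0x36, 0x54, 0x48]
t2 = [0x48, 0x54, 0x36, 0xb5, 0xb5, 0x53, 0x54, 0xbc]
t3 = [0xb5, 0xb5, 0x53, 0x36, 0x54, 0x54, 0xbc, 0x48]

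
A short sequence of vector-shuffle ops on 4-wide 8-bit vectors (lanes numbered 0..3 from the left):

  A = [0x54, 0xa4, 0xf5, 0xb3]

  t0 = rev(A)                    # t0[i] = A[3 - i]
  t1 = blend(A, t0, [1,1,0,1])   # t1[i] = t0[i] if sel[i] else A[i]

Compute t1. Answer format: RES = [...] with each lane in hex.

→ t0 |b3|f5|a4|54|
→ t1 |b3|f5|f5|54|

RES = [0xb3, 0xf5, 0xf5, 0x54]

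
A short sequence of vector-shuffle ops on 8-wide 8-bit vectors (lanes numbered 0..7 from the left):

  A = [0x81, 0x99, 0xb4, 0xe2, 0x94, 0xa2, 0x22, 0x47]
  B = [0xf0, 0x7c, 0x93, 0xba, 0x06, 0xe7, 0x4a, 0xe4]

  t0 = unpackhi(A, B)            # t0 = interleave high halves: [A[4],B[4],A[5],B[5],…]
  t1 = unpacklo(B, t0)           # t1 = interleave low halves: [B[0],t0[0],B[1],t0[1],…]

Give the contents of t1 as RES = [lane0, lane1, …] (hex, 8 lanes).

RES = [0xf0, 0x94, 0x7c, 0x06, 0x93, 0xa2, 0xba, 0xe7]

  t0: 94 06 a2 e7 22 4a 47 e4
  t1: f0 94 7c 06 93 a2 ba e7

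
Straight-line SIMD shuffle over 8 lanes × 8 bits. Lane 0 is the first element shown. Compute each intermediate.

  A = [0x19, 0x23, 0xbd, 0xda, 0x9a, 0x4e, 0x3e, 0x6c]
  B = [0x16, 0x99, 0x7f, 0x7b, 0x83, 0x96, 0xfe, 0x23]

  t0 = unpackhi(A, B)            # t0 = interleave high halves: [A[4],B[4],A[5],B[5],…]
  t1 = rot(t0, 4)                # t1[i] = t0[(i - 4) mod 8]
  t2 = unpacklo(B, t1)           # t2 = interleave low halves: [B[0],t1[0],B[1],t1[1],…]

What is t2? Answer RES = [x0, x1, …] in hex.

  t0: 9a 83 4e 96 3e fe 6c 23
  t1: 3e fe 6c 23 9a 83 4e 96
  t2: 16 3e 99 fe 7f 6c 7b 23

RES = [ 0x16  0x3e  0x99  0xfe  0x7f  0x6c  0x7b  0x23 ]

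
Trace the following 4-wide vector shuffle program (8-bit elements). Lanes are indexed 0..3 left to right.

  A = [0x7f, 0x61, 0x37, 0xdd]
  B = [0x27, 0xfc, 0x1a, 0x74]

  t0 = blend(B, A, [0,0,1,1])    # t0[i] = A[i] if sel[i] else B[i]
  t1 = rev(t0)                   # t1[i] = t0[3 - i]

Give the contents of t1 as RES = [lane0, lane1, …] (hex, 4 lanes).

→ t0 |27|fc|37|dd|
→ t1 |dd|37|fc|27|

RES = [ 0xdd  0x37  0xfc  0x27 ]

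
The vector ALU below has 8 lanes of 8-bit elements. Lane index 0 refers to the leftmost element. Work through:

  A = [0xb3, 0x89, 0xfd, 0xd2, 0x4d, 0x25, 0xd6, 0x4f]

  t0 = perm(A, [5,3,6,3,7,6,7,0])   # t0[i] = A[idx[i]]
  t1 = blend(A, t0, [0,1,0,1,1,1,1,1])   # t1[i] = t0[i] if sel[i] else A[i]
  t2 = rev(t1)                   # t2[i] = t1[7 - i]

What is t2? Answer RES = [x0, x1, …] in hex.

→ t0 |25|d2|d6|d2|4f|d6|4f|b3|
→ t1 |b3|d2|fd|d2|4f|d6|4f|b3|
→ t2 |b3|4f|d6|4f|d2|fd|d2|b3|

RES = [ 0xb3  0x4f  0xd6  0x4f  0xd2  0xfd  0xd2  0xb3 ]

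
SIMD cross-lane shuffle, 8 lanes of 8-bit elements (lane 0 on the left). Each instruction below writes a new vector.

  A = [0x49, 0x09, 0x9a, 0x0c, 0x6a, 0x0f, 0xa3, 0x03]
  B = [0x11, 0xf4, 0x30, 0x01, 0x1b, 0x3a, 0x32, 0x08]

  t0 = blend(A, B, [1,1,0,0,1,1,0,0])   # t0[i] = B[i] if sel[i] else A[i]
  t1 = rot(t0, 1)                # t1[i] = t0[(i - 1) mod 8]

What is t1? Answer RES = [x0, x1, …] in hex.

→ t0 |11|f4|9a|0c|1b|3a|a3|03|
→ t1 |03|11|f4|9a|0c|1b|3a|a3|

RES = [0x03, 0x11, 0xf4, 0x9a, 0x0c, 0x1b, 0x3a, 0xa3]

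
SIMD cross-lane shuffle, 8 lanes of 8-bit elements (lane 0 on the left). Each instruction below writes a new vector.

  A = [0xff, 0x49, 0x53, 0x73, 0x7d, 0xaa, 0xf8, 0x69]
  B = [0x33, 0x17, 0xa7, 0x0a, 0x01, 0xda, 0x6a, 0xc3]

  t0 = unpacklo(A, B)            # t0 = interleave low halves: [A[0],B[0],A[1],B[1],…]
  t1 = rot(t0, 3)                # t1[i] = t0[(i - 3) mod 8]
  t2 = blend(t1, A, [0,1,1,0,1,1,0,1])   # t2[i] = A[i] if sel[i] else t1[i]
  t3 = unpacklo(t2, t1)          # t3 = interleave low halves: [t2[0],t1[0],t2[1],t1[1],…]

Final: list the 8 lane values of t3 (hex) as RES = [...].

RES = [0xa7, 0xa7, 0x49, 0x73, 0x53, 0x0a, 0xff, 0xff]

→ t0 |ff|33|49|17|53|a7|73|0a|
→ t1 |a7|73|0a|ff|33|49|17|53|
→ t2 |a7|49|53|ff|7d|aa|17|69|
→ t3 |a7|a7|49|73|53|0a|ff|ff|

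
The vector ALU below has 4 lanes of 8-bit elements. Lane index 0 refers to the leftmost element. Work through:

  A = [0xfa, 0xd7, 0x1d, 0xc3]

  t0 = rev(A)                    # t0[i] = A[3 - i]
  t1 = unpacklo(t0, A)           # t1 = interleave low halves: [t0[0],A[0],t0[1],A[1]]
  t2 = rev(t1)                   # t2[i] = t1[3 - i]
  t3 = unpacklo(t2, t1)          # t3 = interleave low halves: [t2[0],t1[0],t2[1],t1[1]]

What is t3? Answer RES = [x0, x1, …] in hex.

→ t0 |c3|1d|d7|fa|
→ t1 |c3|fa|1d|d7|
→ t2 |d7|1d|fa|c3|
→ t3 |d7|c3|1d|fa|

RES = [0xd7, 0xc3, 0x1d, 0xfa]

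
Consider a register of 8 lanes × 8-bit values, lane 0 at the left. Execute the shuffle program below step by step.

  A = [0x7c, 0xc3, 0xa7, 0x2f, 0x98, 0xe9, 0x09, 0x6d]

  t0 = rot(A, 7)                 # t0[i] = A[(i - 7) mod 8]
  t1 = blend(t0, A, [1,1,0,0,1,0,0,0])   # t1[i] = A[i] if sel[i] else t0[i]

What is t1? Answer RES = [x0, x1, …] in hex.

RES = [ 0x7c  0xc3  0x2f  0x98  0x98  0x09  0x6d  0x7c ]

  t0: c3 a7 2f 98 e9 09 6d 7c
  t1: 7c c3 2f 98 98 09 6d 7c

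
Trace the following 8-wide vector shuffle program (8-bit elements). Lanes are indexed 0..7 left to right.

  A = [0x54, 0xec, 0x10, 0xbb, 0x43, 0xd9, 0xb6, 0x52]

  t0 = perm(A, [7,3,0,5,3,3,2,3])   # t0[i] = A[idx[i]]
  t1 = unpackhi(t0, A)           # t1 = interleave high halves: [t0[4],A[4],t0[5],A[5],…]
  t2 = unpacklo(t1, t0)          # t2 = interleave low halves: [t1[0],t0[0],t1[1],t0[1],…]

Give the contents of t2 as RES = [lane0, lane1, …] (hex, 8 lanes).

RES = [ 0xbb  0x52  0x43  0xbb  0xbb  0x54  0xd9  0xd9 ]

  t0: 52 bb 54 d9 bb bb 10 bb
  t1: bb 43 bb d9 10 b6 bb 52
  t2: bb 52 43 bb bb 54 d9 d9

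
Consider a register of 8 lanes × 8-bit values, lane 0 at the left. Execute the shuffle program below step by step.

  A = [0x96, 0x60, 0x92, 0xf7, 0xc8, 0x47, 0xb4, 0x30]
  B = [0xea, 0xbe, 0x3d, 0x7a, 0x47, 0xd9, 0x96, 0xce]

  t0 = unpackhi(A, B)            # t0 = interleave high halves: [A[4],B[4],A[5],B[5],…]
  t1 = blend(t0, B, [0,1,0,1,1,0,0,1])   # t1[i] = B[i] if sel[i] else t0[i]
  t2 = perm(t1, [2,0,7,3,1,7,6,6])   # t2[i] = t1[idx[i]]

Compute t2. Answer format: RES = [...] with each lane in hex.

→ t0 |c8|47|47|d9|b4|96|30|ce|
→ t1 |c8|be|47|7a|47|96|30|ce|
→ t2 |47|c8|ce|7a|be|ce|30|30|

RES = [ 0x47  0xc8  0xce  0x7a  0xbe  0xce  0x30  0x30 ]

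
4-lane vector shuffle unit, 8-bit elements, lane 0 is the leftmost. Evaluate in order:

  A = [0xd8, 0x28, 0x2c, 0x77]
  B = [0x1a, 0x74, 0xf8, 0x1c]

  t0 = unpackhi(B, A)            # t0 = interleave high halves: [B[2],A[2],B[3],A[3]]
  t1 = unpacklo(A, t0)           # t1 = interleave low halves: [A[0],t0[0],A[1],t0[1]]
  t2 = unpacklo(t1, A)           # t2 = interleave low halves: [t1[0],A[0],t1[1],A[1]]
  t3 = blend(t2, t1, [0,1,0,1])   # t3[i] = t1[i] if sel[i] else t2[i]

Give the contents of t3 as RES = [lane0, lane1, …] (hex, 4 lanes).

RES = [ 0xd8  0xf8  0xf8  0x2c ]

t0 = [0xf8, 0x2c, 0x1c, 0x77]
t1 = [0xd8, 0xf8, 0x28, 0x2c]
t2 = [0xd8, 0xd8, 0xf8, 0x28]
t3 = [0xd8, 0xf8, 0xf8, 0x2c]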